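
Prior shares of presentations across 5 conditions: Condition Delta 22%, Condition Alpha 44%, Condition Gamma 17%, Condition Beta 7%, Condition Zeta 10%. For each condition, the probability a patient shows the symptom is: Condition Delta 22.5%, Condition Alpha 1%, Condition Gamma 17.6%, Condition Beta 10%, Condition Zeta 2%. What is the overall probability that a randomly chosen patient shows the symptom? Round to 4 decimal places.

0.0928

By Bayes' rule, posterior ∝ prior × likelihood:
  Condition Delta: 0.22 × 0.225 = 0.0495
  Condition Alpha: 0.44 × 0.01 = 0.0044
  Condition Gamma: 0.17 × 0.176 = 0.02992
  Condition Beta: 0.07 × 0.1 = 0.007
  Condition Zeta: 0.1 × 0.02 = 0.002
P(symptomatic) = 0.0495 + 0.0044 + 0.02992 + 0.007 + 0.002 = 0.09282 → 0.0928.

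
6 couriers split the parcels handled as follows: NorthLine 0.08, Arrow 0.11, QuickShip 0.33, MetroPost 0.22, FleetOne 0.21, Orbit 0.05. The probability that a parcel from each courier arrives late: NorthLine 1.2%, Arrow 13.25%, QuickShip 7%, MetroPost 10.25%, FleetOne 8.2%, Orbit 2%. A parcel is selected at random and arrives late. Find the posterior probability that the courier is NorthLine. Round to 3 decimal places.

Prior × likelihood for each hypothesis:
  NorthLine: 0.08 × 0.012 = 0.00096
  Arrow: 0.11 × 0.1325 = 0.014575
  QuickShip: 0.33 × 0.07 = 0.0231
  MetroPost: 0.22 × 0.1025 = 0.02255
  FleetOne: 0.21 × 0.082 = 0.01722
  Orbit: 0.05 × 0.02 = 0.001
Sum = 0.079405.
P(NorthLine | evidence) = 0.00096 / 0.079405 ≈ 0.012.

0.012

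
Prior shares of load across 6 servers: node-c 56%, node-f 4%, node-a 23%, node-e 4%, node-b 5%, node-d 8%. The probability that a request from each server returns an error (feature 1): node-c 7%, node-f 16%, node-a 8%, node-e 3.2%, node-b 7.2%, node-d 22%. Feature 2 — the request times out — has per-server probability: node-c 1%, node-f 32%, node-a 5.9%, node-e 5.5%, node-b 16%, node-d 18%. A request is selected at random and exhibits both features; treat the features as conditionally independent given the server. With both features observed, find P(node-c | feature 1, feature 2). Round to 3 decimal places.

Unnormalized posteriors (prior × likelihood):
  node-c: 0.56 × 0.07 × 0.01 = 0.000392
  node-f: 0.04 × 0.16 × 0.32 = 0.002048
  node-a: 0.23 × 0.08 × 0.059 = 0.0010856
  node-e: 0.04 × 0.032 × 0.055 = 0.0000704
  node-b: 0.05 × 0.072 × 0.16 = 0.000576
  node-d: 0.08 × 0.22 × 0.18 = 0.003168
Normalizing constant = 0.00734.
P(node-c | evidence) = 0.000392 / 0.00734 ≈ 0.053.

0.053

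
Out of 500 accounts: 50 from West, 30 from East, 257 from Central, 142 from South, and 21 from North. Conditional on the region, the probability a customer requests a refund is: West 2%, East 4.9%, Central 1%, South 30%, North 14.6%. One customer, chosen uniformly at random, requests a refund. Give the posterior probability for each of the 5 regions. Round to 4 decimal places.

West 0.0197, East 0.0290, Central 0.0507, South 0.8401, North 0.0605

Unnormalized posteriors (prior × likelihood):
  West: 0.1 × 0.02 = 0.002
  East: 0.06 × 0.049 = 0.00294
  Central: 0.514 × 0.01 = 0.00514
  South: 0.284 × 0.3 = 0.0852
  North: 0.042 × 0.146 = 0.006132
Normalizing constant = 0.101412.
P(West | refund) = 0.002/0.101412 ≈ 0.0197
P(East | refund) = 0.00294/0.101412 ≈ 0.0290
P(Central | refund) = 0.00514/0.101412 ≈ 0.0507
P(South | refund) = 0.0852/0.101412 ≈ 0.8401
P(North | refund) = 0.006132/0.101412 ≈ 0.0605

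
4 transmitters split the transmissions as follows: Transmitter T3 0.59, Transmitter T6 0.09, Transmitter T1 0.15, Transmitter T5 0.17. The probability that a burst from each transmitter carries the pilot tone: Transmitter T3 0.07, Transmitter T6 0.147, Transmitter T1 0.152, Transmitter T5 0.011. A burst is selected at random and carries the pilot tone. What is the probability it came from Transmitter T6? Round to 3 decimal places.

By Bayes' rule, posterior ∝ prior × likelihood:
  Transmitter T3: 0.59 × 0.07 = 0.0413
  Transmitter T6: 0.09 × 0.147 = 0.01323
  Transmitter T1: 0.15 × 0.152 = 0.0228
  Transmitter T5: 0.17 × 0.011 = 0.00187
Total = 0.0792.
P(Transmitter T6 | evidence) = 0.01323 / 0.0792 ≈ 0.167.

0.167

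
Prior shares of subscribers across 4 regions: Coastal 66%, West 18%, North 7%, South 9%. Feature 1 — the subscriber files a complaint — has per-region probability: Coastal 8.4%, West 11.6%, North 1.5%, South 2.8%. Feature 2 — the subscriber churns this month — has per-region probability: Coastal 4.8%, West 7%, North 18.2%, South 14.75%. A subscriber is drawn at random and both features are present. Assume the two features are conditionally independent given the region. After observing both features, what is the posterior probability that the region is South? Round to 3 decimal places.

0.079

Unnormalized posteriors (prior × likelihood):
  Coastal: 0.66 × 0.084 × 0.048 = 0.00266112
  West: 0.18 × 0.116 × 0.07 = 0.0014616
  North: 0.07 × 0.015 × 0.182 = 0.0001911
  South: 0.09 × 0.028 × 0.1475 = 0.0003717
Sum = 0.00468552.
P(South | evidence) = 0.0003717 / 0.00468552 ≈ 0.079.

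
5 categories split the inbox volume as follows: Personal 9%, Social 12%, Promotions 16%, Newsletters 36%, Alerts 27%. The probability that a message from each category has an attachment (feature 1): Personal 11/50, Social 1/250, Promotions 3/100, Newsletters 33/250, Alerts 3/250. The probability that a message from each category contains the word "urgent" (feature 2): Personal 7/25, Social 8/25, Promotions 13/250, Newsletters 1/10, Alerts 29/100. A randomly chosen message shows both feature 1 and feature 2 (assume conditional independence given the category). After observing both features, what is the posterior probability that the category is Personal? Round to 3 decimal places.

By Bayes' rule, posterior ∝ prior × likelihood:
  Personal: 0.09 × 0.22 × 0.28 = 0.005544
  Social: 0.12 × 0.004 × 0.32 = 0.0001536
  Promotions: 0.16 × 0.03 × 0.052 = 0.0002496
  Newsletters: 0.36 × 0.132 × 0.1 = 0.004752
  Alerts: 0.27 × 0.012 × 0.29 = 0.0009396
Total = 0.0116388.
P(Personal | evidence) = 0.005544 / 0.0116388 ≈ 0.476.

0.476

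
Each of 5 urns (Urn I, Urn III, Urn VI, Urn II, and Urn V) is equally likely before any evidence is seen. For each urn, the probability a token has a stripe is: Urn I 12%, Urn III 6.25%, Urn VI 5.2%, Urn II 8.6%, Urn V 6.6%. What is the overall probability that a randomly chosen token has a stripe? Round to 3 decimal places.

0.077

With a uniform prior (1/5 each), posterior ∝ likelihood:
  Urn I: 0.12
  Urn III: 0.0625
  Urn VI: 0.052
  Urn II: 0.086
  Urn V: 0.066
P(striped) = (1/5) × (0.12 + 0.0625 + 0.052 + 0.086 + 0.066) = 0.3865/5 ≈ 0.077.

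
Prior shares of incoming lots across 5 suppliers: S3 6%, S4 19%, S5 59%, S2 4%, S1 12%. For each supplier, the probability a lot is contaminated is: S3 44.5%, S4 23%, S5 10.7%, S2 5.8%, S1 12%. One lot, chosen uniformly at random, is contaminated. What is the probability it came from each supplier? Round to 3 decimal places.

Prior × likelihood for each hypothesis:
  S3: 0.06 × 0.445 = 0.0267
  S4: 0.19 × 0.23 = 0.0437
  S5: 0.59 × 0.107 = 0.06313
  S2: 0.04 × 0.058 = 0.00232
  S1: 0.12 × 0.12 = 0.0144
Normalizing constant = 0.15025.
P(S3 | contaminated) = 0.0267/0.15025 ≈ 0.178
P(S4 | contaminated) = 0.0437/0.15025 ≈ 0.291
P(S5 | contaminated) = 0.06313/0.15025 ≈ 0.420
P(S2 | contaminated) = 0.00232/0.15025 ≈ 0.015
P(S1 | contaminated) = 0.0144/0.15025 ≈ 0.096

S3 0.178, S4 0.291, S5 0.420, S2 0.015, S1 0.096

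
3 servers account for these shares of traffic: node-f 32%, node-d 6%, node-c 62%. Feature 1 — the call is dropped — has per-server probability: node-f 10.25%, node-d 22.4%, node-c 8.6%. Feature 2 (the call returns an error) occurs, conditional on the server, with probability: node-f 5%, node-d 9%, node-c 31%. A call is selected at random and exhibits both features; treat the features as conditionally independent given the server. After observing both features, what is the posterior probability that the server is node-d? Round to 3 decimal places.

0.062

Prior × likelihood for each hypothesis:
  node-f: 0.32 × 0.1025 × 0.05 = 0.00164
  node-d: 0.06 × 0.224 × 0.09 = 0.0012096
  node-c: 0.62 × 0.086 × 0.31 = 0.0165292
Total = 0.0193788.
P(node-d | evidence) = 0.0012096 / 0.0193788 ≈ 0.062.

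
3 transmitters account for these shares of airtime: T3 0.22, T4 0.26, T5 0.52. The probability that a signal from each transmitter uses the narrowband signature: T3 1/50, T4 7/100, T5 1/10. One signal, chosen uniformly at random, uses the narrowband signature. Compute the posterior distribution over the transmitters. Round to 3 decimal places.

Compute prior × likelihood for every hypothesis:
  T3: 0.22 × 0.02 = 0.0044
  T4: 0.26 × 0.07 = 0.0182
  T5: 0.52 × 0.1 = 0.052
Normalizing constant = 0.0746.
P(T3 | narrowband) = 0.0044/0.0746 ≈ 0.059
P(T4 | narrowband) = 0.0182/0.0746 ≈ 0.244
P(T5 | narrowband) = 0.052/0.0746 ≈ 0.697
(Check: 0.059+0.244+0.697 = 1.000.)

T3 0.059, T4 0.244, T5 0.697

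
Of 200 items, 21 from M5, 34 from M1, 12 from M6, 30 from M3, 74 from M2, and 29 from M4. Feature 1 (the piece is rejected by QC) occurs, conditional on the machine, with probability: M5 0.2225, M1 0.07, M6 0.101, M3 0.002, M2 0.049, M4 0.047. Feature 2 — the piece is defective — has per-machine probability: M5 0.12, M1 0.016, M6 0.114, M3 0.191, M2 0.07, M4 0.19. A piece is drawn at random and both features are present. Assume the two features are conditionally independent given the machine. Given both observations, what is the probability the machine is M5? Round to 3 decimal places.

0.445

Prior × likelihood for each hypothesis:
  M5: 0.105 × 0.2225 × 0.12 = 0.0028035
  M1: 0.17 × 0.07 × 0.016 = 0.0001904
  M6: 0.06 × 0.101 × 0.114 = 0.00069084
  M3: 0.15 × 0.002 × 0.191 = 0.0000573
  M2: 0.37 × 0.049 × 0.07 = 0.0012691
  M4: 0.145 × 0.047 × 0.19 = 0.00129485
Normalizing constant = 0.00630599.
P(M5 | evidence) = 0.0028035 / 0.00630599 ≈ 0.445.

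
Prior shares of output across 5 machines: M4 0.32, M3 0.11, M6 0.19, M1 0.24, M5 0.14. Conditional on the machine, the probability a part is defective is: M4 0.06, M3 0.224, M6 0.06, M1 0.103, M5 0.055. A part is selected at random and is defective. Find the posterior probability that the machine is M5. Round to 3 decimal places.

Prior × likelihood for each hypothesis:
  M4: 0.32 × 0.06 = 0.0192
  M3: 0.11 × 0.224 = 0.02464
  M6: 0.19 × 0.06 = 0.0114
  M1: 0.24 × 0.103 = 0.02472
  M5: 0.14 × 0.055 = 0.0077
Normalizing constant = 0.08766.
P(M5 | evidence) = 0.0077 / 0.08766 ≈ 0.088.

0.088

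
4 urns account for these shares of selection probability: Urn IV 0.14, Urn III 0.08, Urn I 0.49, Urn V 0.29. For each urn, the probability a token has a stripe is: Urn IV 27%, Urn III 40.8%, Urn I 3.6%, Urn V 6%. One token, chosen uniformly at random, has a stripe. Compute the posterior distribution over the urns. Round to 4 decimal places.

Unnormalized posteriors (prior × likelihood):
  Urn IV: 0.14 × 0.27 = 0.0378
  Urn III: 0.08 × 0.408 = 0.03264
  Urn I: 0.49 × 0.036 = 0.01764
  Urn V: 0.29 × 0.06 = 0.0174
Normalizing constant = 0.10548.
P(Urn IV | striped) = 0.0378/0.10548 ≈ 0.3584
P(Urn III | striped) = 0.03264/0.10548 ≈ 0.3094
P(Urn I | striped) = 0.01764/0.10548 ≈ 0.1672
P(Urn V | striped) = 0.0174/0.10548 ≈ 0.1650

Urn IV 0.3584, Urn III 0.3094, Urn I 0.1672, Urn V 0.1650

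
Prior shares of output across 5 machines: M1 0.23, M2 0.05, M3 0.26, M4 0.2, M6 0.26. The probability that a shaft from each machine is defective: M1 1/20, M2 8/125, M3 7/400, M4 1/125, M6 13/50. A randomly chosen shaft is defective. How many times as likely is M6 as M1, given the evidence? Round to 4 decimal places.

5.8783

Unnormalized posteriors (prior × likelihood):
  M1: 0.23 × 0.05 = 0.0115
  M2: 0.05 × 0.064 = 0.0032
  M3: 0.26 × 0.0175 = 0.00455
  M4: 0.2 × 0.008 = 0.0016
  M6: 0.26 × 0.26 = 0.0676
Sum = 0.08845.
The ratio is 0.0676 / 0.0115 (the normalizer cancels) = 5.8783.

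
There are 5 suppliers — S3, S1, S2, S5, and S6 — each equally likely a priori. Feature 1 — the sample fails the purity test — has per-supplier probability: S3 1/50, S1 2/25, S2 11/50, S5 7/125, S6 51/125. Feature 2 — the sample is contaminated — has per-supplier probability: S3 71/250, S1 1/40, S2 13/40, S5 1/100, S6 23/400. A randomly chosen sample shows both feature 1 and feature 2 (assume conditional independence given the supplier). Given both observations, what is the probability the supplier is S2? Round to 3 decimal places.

0.693

With a uniform prior (1/5 each), posterior ∝ likelihood:
  S3: 0.02 × 0.284 = 0.00568
  S1: 0.08 × 0.025 = 0.002
  S2: 0.22 × 0.325 = 0.0715
  S5: 0.056 × 0.01 = 0.00056
  S6: 0.408 × 0.0575 = 0.02346
Total = 0.1032.
P(S2 | evidence) = 0.0715 / 0.1032 ≈ 0.693.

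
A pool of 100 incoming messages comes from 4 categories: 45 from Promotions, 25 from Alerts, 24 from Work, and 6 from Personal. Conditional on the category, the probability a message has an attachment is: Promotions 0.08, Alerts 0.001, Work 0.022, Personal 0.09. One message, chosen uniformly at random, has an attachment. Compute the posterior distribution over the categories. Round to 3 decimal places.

Promotions 0.767, Alerts 0.005, Work 0.113, Personal 0.115

Unnormalized posteriors (prior × likelihood):
  Promotions: 0.45 × 0.08 = 0.036
  Alerts: 0.25 × 0.001 = 0.00025
  Work: 0.24 × 0.022 = 0.00528
  Personal: 0.06 × 0.09 = 0.0054
Total = 0.04693.
P(Promotions | attachment) = 0.036/0.04693 ≈ 0.767
P(Alerts | attachment) = 0.00025/0.04693 ≈ 0.005
P(Work | attachment) = 0.00528/0.04693 ≈ 0.113
P(Personal | attachment) = 0.0054/0.04693 ≈ 0.115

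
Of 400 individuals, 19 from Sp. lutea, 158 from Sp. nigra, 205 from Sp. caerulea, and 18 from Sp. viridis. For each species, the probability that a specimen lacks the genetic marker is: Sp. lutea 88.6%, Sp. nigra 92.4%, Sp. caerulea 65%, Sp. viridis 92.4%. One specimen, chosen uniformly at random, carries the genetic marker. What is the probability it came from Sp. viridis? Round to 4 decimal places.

Taking complements, P(marker | each) = Sp. lutea 0.114, Sp. nigra 0.076, Sp. caerulea 0.35, Sp. viridis 0.076.
Compute prior × likelihood for every hypothesis:
  Sp. lutea: 0.0475 × 0.114 = 0.005415
  Sp. nigra: 0.395 × 0.076 = 0.03002
  Sp. caerulea: 0.5125 × 0.35 = 0.179375
  Sp. viridis: 0.045 × 0.076 = 0.00342
Sum = 0.21823.
P(Sp. viridis | evidence) = 0.00342 / 0.21823 ≈ 0.0157.

0.0157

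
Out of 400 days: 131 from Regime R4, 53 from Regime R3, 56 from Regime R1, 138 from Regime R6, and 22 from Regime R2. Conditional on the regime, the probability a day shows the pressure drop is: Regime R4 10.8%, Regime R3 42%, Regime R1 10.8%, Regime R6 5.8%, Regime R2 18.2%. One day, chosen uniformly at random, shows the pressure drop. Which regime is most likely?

Regime R3

Compute prior × likelihood for every hypothesis:
  Regime R4: 0.3275 × 0.108 = 0.03537
  Regime R3: 0.1325 × 0.42 = 0.05565
  Regime R1: 0.14 × 0.108 = 0.01512
  Regime R6: 0.345 × 0.058 = 0.02001
  Regime R2: 0.055 × 0.182 = 0.01001
Total = 0.13616.
Largest term belongs to Regime R3, so Regime R3 is most probable.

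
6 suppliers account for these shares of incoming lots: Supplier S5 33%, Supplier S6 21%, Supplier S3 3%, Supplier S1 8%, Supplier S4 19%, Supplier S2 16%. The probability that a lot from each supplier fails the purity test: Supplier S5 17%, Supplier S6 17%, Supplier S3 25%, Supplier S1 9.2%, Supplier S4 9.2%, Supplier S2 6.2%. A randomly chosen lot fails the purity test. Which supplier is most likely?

Supplier S5

By Bayes' rule, posterior ∝ prior × likelihood:
  Supplier S5: 0.33 × 0.17 = 0.0561
  Supplier S6: 0.21 × 0.17 = 0.0357
  Supplier S3: 0.03 × 0.25 = 0.0075
  Supplier S1: 0.08 × 0.092 = 0.00736
  Supplier S4: 0.19 × 0.092 = 0.01748
  Supplier S2: 0.16 × 0.062 = 0.00992
Sum = 0.13406.
Largest term belongs to Supplier S5, so Supplier S5 is most probable.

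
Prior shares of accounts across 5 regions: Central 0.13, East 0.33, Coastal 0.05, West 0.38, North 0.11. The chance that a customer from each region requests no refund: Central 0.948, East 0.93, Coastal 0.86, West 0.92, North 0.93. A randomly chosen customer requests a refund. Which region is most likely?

Taking complements, P(refund | each) = Central 0.052, East 0.07, Coastal 0.14, West 0.08, North 0.07.
Unnormalized posteriors (prior × likelihood):
  Central: 0.13 × 0.052 = 0.00676
  East: 0.33 × 0.07 = 0.0231
  Coastal: 0.05 × 0.14 = 0.007
  West: 0.38 × 0.08 = 0.0304
  North: 0.11 × 0.07 = 0.0077
Sum = 0.07496.
Largest term belongs to West, so West is most probable.

West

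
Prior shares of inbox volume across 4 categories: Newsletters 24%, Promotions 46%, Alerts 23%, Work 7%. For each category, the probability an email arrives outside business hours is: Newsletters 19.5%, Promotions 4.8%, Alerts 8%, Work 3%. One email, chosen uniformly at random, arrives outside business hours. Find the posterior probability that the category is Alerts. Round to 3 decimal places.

0.206

Compute prior × likelihood for every hypothesis:
  Newsletters: 0.24 × 0.195 = 0.0468
  Promotions: 0.46 × 0.048 = 0.02208
  Alerts: 0.23 × 0.08 = 0.0184
  Work: 0.07 × 0.03 = 0.0021
Total = 0.08938.
P(Alerts | evidence) = 0.0184 / 0.08938 ≈ 0.206.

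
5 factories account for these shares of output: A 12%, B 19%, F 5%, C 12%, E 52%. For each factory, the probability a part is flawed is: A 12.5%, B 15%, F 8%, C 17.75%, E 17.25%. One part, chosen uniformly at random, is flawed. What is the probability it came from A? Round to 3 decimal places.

By Bayes' rule, posterior ∝ prior × likelihood:
  A: 0.12 × 0.125 = 0.015
  B: 0.19 × 0.15 = 0.0285
  F: 0.05 × 0.08 = 0.004
  C: 0.12 × 0.1775 = 0.0213
  E: 0.52 × 0.1725 = 0.0897
Sum = 0.1585.
P(A | evidence) = 0.015 / 0.1585 ≈ 0.095.

0.095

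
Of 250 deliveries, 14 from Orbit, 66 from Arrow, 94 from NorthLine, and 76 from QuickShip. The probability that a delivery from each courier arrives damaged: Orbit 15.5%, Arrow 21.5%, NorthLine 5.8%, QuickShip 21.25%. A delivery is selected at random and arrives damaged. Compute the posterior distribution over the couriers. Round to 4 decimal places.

Orbit 0.0572, Arrow 0.3738, NorthLine 0.1436, QuickShip 0.4254

By Bayes' rule, posterior ∝ prior × likelihood:
  Orbit: 0.056 × 0.155 = 0.00868
  Arrow: 0.264 × 0.215 = 0.05676
  NorthLine: 0.376 × 0.058 = 0.021808
  QuickShip: 0.304 × 0.2125 = 0.0646
Total = 0.151848.
P(Orbit | damaged) = 0.00868/0.151848 ≈ 0.0572
P(Arrow | damaged) = 0.05676/0.151848 ≈ 0.3738
P(NorthLine | damaged) = 0.021808/0.151848 ≈ 0.1436
P(QuickShip | damaged) = 0.0646/0.151848 ≈ 0.4254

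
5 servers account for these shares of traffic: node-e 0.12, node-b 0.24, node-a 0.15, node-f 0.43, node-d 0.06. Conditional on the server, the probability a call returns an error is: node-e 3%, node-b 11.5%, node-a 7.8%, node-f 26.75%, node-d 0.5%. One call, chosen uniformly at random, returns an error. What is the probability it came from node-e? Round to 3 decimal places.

0.023

Compute prior × likelihood for every hypothesis:
  node-e: 0.12 × 0.03 = 0.0036
  node-b: 0.24 × 0.115 = 0.0276
  node-a: 0.15 × 0.078 = 0.0117
  node-f: 0.43 × 0.2675 = 0.115025
  node-d: 0.06 × 0.005 = 0.0003
Total = 0.158225.
P(node-e | evidence) = 0.0036 / 0.158225 ≈ 0.023.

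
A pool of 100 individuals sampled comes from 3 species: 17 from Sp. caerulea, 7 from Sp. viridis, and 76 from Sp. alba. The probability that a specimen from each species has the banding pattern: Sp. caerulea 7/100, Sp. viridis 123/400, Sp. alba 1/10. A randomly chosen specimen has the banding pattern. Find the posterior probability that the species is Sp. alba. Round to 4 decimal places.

Unnormalized posteriors (prior × likelihood):
  Sp. caerulea: 0.17 × 0.07 = 0.0119
  Sp. viridis: 0.07 × 0.3075 = 0.021525
  Sp. alba: 0.76 × 0.1 = 0.076
Sum = 0.109425.
P(Sp. alba | evidence) = 0.076 / 0.109425 ≈ 0.6945.

0.6945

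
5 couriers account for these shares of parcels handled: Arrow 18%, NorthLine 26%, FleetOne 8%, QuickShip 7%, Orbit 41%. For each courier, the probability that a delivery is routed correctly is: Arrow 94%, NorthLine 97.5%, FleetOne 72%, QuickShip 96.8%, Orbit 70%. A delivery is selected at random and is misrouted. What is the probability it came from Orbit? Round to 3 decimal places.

Taking complements, P(misrouted | each) = Arrow 0.06, NorthLine 0.025, FleetOne 0.28, QuickShip 0.032, Orbit 0.3.
Unnormalized posteriors (prior × likelihood):
  Arrow: 0.18 × 0.06 = 0.0108
  NorthLine: 0.26 × 0.025 = 0.0065
  FleetOne: 0.08 × 0.28 = 0.0224
  QuickShip: 0.07 × 0.032 = 0.00224
  Orbit: 0.41 × 0.3 = 0.123
Normalizing constant = 0.16494.
P(Orbit | evidence) = 0.123 / 0.16494 ≈ 0.746.

0.746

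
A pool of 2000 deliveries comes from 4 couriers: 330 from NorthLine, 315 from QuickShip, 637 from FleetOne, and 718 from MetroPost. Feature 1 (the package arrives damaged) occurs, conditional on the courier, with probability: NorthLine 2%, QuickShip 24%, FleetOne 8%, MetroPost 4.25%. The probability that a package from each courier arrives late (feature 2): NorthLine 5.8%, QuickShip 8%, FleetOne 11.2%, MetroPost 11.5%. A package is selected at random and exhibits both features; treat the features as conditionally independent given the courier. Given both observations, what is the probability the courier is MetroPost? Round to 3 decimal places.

0.224

Prior × likelihood for each hypothesis:
  NorthLine: 0.165 × 0.02 × 0.058 = 0.0001914
  QuickShip: 0.1575 × 0.24 × 0.08 = 0.003024
  FleetOne: 0.3185 × 0.08 × 0.112 = 0.00285376
  MetroPost: 0.359 × 0.0425 × 0.115 = 0.0017546125
Total = 0.0078237725.
P(MetroPost | evidence) = 0.0017546125 / 0.0078237725 ≈ 0.224.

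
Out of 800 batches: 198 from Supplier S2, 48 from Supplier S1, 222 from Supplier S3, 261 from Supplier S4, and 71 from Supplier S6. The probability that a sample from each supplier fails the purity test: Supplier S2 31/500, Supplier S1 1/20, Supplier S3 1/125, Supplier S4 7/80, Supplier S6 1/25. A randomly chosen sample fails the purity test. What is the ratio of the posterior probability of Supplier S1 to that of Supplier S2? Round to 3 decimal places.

By Bayes' rule, posterior ∝ prior × likelihood:
  Supplier S2: 0.2475 × 0.062 = 0.015345
  Supplier S1: 0.06 × 0.05 = 0.003
  Supplier S3: 0.2775 × 0.008 = 0.00222
  Supplier S4: 0.32625 × 0.0875 = 0.028546875
  Supplier S6: 0.08875 × 0.04 = 0.00355
Total = 0.052661875.
The ratio is 0.003 / 0.015345 (the normalizer cancels) = 0.196.

0.196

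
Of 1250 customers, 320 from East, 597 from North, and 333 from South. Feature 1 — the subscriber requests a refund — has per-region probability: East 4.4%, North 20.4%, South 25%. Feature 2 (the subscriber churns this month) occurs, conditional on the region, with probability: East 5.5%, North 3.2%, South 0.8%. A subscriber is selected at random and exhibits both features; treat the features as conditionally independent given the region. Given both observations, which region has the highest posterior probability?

Prior × likelihood for each hypothesis:
  East: 0.256 × 0.044 × 0.055 = 0.00061952
  North: 0.4776 × 0.204 × 0.032 = 0.0031177728
  South: 0.2664 × 0.25 × 0.008 = 0.0005328
Sum = 0.0042700928.
Largest term belongs to North, so North is most probable.

North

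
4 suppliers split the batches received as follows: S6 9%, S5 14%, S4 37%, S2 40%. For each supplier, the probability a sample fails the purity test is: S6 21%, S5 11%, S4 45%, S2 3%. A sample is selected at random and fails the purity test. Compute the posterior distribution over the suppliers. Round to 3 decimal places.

Compute prior × likelihood for every hypothesis:
  S6: 0.09 × 0.21 = 0.0189
  S5: 0.14 × 0.11 = 0.0154
  S4: 0.37 × 0.45 = 0.1665
  S2: 0.4 × 0.03 = 0.012
Sum = 0.2128.
P(S6 | off-spec) = 0.0189/0.2128 ≈ 0.089
P(S5 | off-spec) = 0.0154/0.2128 ≈ 0.072
P(S4 | off-spec) = 0.1665/0.2128 ≈ 0.782
P(S2 | off-spec) = 0.012/0.2128 ≈ 0.056

S6 0.089, S5 0.072, S4 0.782, S2 0.056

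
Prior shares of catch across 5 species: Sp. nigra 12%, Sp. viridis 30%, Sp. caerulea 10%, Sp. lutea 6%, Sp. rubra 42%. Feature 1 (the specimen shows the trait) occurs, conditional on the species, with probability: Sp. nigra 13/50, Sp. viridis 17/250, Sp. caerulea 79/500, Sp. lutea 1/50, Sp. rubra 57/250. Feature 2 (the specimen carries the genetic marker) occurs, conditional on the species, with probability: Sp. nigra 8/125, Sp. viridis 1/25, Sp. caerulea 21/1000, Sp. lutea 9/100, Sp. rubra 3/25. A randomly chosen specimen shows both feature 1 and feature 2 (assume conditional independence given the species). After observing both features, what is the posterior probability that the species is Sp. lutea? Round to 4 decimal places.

0.0073

Prior × likelihood for each hypothesis:
  Sp. nigra: 0.12 × 0.26 × 0.064 = 0.0019968
  Sp. viridis: 0.3 × 0.068 × 0.04 = 0.000816
  Sp. caerulea: 0.1 × 0.158 × 0.021 = 0.0003318
  Sp. lutea: 0.06 × 0.02 × 0.09 = 0.000108
  Sp. rubra: 0.42 × 0.228 × 0.12 = 0.0114912
Normalizing constant = 0.0147438.
P(Sp. lutea | evidence) = 0.000108 / 0.0147438 ≈ 0.0073.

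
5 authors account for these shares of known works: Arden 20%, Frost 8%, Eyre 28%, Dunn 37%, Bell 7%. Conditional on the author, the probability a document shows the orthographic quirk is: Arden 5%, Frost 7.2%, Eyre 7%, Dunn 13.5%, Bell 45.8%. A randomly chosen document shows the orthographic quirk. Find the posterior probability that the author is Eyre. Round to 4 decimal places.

Compute prior × likelihood for every hypothesis:
  Arden: 0.2 × 0.05 = 0.01
  Frost: 0.08 × 0.072 = 0.00576
  Eyre: 0.28 × 0.07 = 0.0196
  Dunn: 0.37 × 0.135 = 0.04995
  Bell: 0.07 × 0.458 = 0.03206
Sum = 0.11737.
P(Eyre | evidence) = 0.0196 / 0.11737 ≈ 0.1670.

0.1670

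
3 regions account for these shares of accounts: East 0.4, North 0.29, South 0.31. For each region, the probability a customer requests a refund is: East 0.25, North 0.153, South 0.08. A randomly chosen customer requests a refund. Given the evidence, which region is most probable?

Unnormalized posteriors (prior × likelihood):
  East: 0.4 × 0.25 = 0.1
  North: 0.29 × 0.153 = 0.04437
  South: 0.31 × 0.08 = 0.0248
Sum = 0.16917.
Largest term belongs to East, so East is most probable.

East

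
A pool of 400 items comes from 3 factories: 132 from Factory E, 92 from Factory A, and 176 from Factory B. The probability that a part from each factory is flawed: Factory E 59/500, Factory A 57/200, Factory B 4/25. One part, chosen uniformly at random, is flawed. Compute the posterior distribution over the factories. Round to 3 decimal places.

Factory E 0.223, Factory A 0.375, Factory B 0.403

Compute prior × likelihood for every hypothesis:
  Factory E: 0.33 × 0.118 = 0.03894
  Factory A: 0.23 × 0.285 = 0.06555
  Factory B: 0.44 × 0.16 = 0.0704
Normalizing constant = 0.17489.
P(Factory E | flawed) = 0.03894/0.17489 ≈ 0.223
P(Factory A | flawed) = 0.06555/0.17489 ≈ 0.375
P(Factory B | flawed) = 0.0704/0.17489 ≈ 0.403
(Check: 0.223+0.375+0.403 = 1.001.)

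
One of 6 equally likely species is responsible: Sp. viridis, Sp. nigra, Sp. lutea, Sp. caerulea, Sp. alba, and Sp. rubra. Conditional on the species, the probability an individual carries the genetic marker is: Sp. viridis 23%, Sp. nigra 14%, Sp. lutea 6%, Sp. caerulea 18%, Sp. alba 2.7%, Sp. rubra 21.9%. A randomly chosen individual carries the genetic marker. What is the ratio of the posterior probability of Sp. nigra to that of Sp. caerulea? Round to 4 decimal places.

Since the prior is uniform, the posterior is proportional to the likelihood:
  Sp. viridis: 0.23
  Sp. nigra: 0.14
  Sp. lutea: 0.06
  Sp. caerulea: 0.18
  Sp. alba: 0.027
  Sp. rubra: 0.219
Sum = 0.856.
The ratio is 0.14 / 0.18 (the normalizer cancels) = 0.7778.

0.7778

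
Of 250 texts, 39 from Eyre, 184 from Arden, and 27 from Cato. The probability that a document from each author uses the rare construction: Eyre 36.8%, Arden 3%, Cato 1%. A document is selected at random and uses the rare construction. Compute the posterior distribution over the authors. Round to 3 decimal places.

By Bayes' rule, posterior ∝ prior × likelihood:
  Eyre: 0.156 × 0.368 = 0.057408
  Arden: 0.736 × 0.03 = 0.02208
  Cato: 0.108 × 0.01 = 0.00108
Sum = 0.080568.
P(Eyre | rare-form) = 0.057408/0.080568 ≈ 0.713
P(Arden | rare-form) = 0.02208/0.080568 ≈ 0.274
P(Cato | rare-form) = 0.00108/0.080568 ≈ 0.013
(Check: 0.713+0.274+0.013 = 1.000.)

Eyre 0.713, Arden 0.274, Cato 0.013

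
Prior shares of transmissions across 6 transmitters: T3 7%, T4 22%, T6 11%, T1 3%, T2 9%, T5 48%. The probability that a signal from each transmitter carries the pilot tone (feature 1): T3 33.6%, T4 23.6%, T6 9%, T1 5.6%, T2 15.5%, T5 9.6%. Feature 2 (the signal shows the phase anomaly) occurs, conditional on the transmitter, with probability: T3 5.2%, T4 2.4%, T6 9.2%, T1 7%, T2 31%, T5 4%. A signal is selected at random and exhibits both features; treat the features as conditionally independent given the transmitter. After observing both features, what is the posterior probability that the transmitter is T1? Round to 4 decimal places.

Compute prior × likelihood for every hypothesis:
  T3: 0.07 × 0.336 × 0.052 = 0.00122304
  T4: 0.22 × 0.236 × 0.024 = 0.00124608
  T6: 0.11 × 0.09 × 0.092 = 0.0009108
  T1: 0.03 × 0.056 × 0.07 = 0.0001176
  T2: 0.09 × 0.155 × 0.31 = 0.0043245
  T5: 0.48 × 0.096 × 0.04 = 0.0018432
Sum = 0.00966522.
P(T1 | evidence) = 0.0001176 / 0.00966522 ≈ 0.0122.

0.0122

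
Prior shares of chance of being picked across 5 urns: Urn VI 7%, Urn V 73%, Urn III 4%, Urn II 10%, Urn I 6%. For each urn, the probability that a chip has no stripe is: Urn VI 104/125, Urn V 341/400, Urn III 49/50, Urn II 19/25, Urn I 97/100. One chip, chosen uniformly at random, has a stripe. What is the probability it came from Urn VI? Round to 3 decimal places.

0.081

Taking complements, P(striped | each) = Urn VI 0.168, Urn V 0.1475, Urn III 0.02, Urn II 0.24, Urn I 0.03.
Prior × likelihood for each hypothesis:
  Urn VI: 0.07 × 0.168 = 0.01176
  Urn V: 0.73 × 0.1475 = 0.107675
  Urn III: 0.04 × 0.02 = 0.0008
  Urn II: 0.1 × 0.24 = 0.024
  Urn I: 0.06 × 0.03 = 0.0018
Normalizing constant = 0.146035.
P(Urn VI | evidence) = 0.01176 / 0.146035 ≈ 0.081.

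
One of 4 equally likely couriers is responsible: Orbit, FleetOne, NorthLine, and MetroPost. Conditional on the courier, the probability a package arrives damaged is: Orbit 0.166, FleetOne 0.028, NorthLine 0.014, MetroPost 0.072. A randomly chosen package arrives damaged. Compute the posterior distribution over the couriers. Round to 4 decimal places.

Orbit 0.5929, FleetOne 0.1000, NorthLine 0.0500, MetroPost 0.2571

Since the prior is uniform, the posterior is proportional to the likelihood:
  Orbit: 0.166
  FleetOne: 0.028
  NorthLine: 0.014
  MetroPost: 0.072
Total = 0.28.
P(Orbit | damaged) = 0.166/0.28 ≈ 0.5929
P(FleetOne | damaged) = 0.028/0.28 ≈ 0.1000
P(NorthLine | damaged) = 0.014/0.28 ≈ 0.0500
P(MetroPost | damaged) = 0.072/0.28 ≈ 0.2571
(Check: 0.5929+0.1000+0.0500+0.2571 = 1.0000.)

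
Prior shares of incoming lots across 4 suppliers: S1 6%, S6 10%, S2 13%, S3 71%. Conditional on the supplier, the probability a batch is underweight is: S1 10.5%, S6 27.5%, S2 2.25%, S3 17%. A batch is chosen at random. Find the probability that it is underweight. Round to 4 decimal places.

0.1574

Unnormalized posteriors (prior × likelihood):
  S1: 0.06 × 0.105 = 0.0063
  S6: 0.1 × 0.275 = 0.0275
  S2: 0.13 × 0.0225 = 0.002925
  S3: 0.71 × 0.17 = 0.1207
P(underweight) = 0.0063 + 0.0275 + 0.002925 + 0.1207 = 0.157425 → 0.1574.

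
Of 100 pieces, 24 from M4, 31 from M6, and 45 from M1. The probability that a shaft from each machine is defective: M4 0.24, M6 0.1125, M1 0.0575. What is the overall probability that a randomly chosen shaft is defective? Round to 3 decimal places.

0.118

By Bayes' rule, posterior ∝ prior × likelihood:
  M4: 0.24 × 0.24 = 0.0576
  M6: 0.31 × 0.1125 = 0.034875
  M1: 0.45 × 0.0575 = 0.025875
P(defective) = 0.0576 + 0.034875 + 0.025875 = 0.11835 → 0.118.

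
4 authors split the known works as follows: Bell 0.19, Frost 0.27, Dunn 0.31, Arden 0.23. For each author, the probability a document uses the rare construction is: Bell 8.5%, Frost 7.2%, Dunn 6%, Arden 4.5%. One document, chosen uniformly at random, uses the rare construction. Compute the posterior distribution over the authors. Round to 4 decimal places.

Compute prior × likelihood for every hypothesis:
  Bell: 0.19 × 0.085 = 0.01615
  Frost: 0.27 × 0.072 = 0.01944
  Dunn: 0.31 × 0.06 = 0.0186
  Arden: 0.23 × 0.045 = 0.01035
Sum = 0.06454.
P(Bell | rare-form) = 0.01615/0.06454 ≈ 0.2502
P(Frost | rare-form) = 0.01944/0.06454 ≈ 0.3012
P(Dunn | rare-form) = 0.0186/0.06454 ≈ 0.2882
P(Arden | rare-form) = 0.01035/0.06454 ≈ 0.1604

Bell 0.2502, Frost 0.3012, Dunn 0.2882, Arden 0.1604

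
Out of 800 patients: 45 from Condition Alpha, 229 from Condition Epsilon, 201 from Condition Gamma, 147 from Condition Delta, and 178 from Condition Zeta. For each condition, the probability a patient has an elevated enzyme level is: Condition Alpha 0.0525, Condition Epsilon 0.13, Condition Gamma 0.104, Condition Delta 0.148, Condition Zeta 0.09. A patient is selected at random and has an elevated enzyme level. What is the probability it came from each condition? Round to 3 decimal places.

Unnormalized posteriors (prior × likelihood):
  Condition Alpha: 0.05625 × 0.0525 = 0.002953125
  Condition Epsilon: 0.28625 × 0.13 = 0.0372125
  Condition Gamma: 0.25125 × 0.104 = 0.02613
  Condition Delta: 0.18375 × 0.148 = 0.027195
  Condition Zeta: 0.2225 × 0.09 = 0.020025
Total = 0.113515625.
P(Condition Alpha | elevated) = 0.002953125/0.113515625 ≈ 0.026
P(Condition Epsilon | elevated) = 0.0372125/0.113515625 ≈ 0.328
P(Condition Gamma | elevated) = 0.02613/0.113515625 ≈ 0.230
P(Condition Delta | elevated) = 0.027195/0.113515625 ≈ 0.240
P(Condition Zeta | elevated) = 0.020025/0.113515625 ≈ 0.176
(Check: 0.026+0.328+0.230+0.240+0.176 = 1.000.)

Condition Alpha 0.026, Condition Epsilon 0.328, Condition Gamma 0.230, Condition Delta 0.240, Condition Zeta 0.176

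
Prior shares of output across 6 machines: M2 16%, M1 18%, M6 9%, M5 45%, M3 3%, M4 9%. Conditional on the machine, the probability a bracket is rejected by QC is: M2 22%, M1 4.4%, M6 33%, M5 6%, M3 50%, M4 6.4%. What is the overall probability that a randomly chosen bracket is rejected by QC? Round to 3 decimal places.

By Bayes' rule, posterior ∝ prior × likelihood:
  M2: 0.16 × 0.22 = 0.0352
  M1: 0.18 × 0.044 = 0.00792
  M6: 0.09 × 0.33 = 0.0297
  M5: 0.45 × 0.06 = 0.027
  M3: 0.03 × 0.5 = 0.015
  M4: 0.09 × 0.064 = 0.00576
P(rejected) = 0.0352 + 0.00792 + 0.0297 + 0.027 + 0.015 + 0.00576 = 0.12058 → 0.121.

0.121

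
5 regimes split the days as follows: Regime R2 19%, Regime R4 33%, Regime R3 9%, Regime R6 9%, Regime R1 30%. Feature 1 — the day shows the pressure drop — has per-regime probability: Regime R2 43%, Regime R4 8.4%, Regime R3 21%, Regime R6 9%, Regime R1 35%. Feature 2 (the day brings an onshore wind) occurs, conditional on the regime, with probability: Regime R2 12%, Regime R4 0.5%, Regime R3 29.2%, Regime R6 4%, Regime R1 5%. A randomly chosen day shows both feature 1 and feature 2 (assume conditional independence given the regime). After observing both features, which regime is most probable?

Regime R2

Compute prior × likelihood for every hypothesis:
  Regime R2: 0.19 × 0.43 × 0.12 = 0.009804
  Regime R4: 0.33 × 0.084 × 0.005 = 0.0001386
  Regime R3: 0.09 × 0.21 × 0.292 = 0.0055188
  Regime R6: 0.09 × 0.09 × 0.04 = 0.000324
  Regime R1: 0.3 × 0.35 × 0.05 = 0.00525
Sum = 0.0210354.
Largest term belongs to Regime R2, so Regime R2 is most probable.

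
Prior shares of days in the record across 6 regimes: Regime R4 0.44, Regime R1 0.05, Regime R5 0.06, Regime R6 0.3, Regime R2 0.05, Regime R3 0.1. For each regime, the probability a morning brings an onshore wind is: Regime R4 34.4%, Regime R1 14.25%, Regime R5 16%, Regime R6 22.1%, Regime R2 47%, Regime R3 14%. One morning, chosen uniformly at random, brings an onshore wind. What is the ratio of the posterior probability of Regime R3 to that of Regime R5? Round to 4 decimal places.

1.4583

By Bayes' rule, posterior ∝ prior × likelihood:
  Regime R4: 0.44 × 0.344 = 0.15136
  Regime R1: 0.05 × 0.1425 = 0.007125
  Regime R5: 0.06 × 0.16 = 0.0096
  Regime R6: 0.3 × 0.221 = 0.0663
  Regime R2: 0.05 × 0.47 = 0.0235
  Regime R3: 0.1 × 0.14 = 0.014
Total = 0.271885.
The ratio is 0.014 / 0.0096 (the normalizer cancels) = 1.4583.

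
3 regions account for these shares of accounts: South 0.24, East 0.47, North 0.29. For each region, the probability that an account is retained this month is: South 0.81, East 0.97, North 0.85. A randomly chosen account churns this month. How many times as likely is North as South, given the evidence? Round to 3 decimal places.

Taking complements, P(churn | each) = South 0.19, East 0.03, North 0.15.
Unnormalized posteriors (prior × likelihood):
  South: 0.24 × 0.19 = 0.0456
  East: 0.47 × 0.03 = 0.0141
  North: 0.29 × 0.15 = 0.0435
Sum = 0.1032.
The ratio is 0.0435 / 0.0456 (the normalizer cancels) = 0.954.

0.954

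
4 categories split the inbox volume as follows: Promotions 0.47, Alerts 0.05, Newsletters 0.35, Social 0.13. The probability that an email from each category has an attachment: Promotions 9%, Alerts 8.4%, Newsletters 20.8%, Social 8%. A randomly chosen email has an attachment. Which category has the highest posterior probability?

Unnormalized posteriors (prior × likelihood):
  Promotions: 0.47 × 0.09 = 0.0423
  Alerts: 0.05 × 0.084 = 0.0042
  Newsletters: 0.35 × 0.208 = 0.0728
  Social: 0.13 × 0.08 = 0.0104
Normalizing constant = 0.1297.
Largest term belongs to Newsletters, so Newsletters is most probable.

Newsletters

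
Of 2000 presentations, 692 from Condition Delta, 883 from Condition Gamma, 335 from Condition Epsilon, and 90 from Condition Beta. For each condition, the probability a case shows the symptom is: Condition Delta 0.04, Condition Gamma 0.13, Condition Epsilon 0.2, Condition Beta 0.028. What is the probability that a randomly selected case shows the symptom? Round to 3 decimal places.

0.106

By Bayes' rule, posterior ∝ prior × likelihood:
  Condition Delta: 0.346 × 0.04 = 0.01384
  Condition Gamma: 0.4415 × 0.13 = 0.057395
  Condition Epsilon: 0.1675 × 0.2 = 0.0335
  Condition Beta: 0.045 × 0.028 = 0.00126
P(symptomatic) = 0.01384 + 0.057395 + 0.0335 + 0.00126 = 0.105995 → 0.106.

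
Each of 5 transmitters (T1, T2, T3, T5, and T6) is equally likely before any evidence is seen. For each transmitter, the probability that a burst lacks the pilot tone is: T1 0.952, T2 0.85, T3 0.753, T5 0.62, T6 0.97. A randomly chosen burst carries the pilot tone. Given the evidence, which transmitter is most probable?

T5

Taking complements, P(pilot | each) = T1 0.048, T2 0.15, T3 0.247, T5 0.38, T6 0.03.
Since the prior is uniform, the posterior is proportional to the likelihood:
  T1: 0.048
  T2: 0.15
  T3: 0.247
  T5: 0.38
  T6: 0.03
Normalizing constant = 0.855.
Largest term belongs to T5, so T5 is most probable.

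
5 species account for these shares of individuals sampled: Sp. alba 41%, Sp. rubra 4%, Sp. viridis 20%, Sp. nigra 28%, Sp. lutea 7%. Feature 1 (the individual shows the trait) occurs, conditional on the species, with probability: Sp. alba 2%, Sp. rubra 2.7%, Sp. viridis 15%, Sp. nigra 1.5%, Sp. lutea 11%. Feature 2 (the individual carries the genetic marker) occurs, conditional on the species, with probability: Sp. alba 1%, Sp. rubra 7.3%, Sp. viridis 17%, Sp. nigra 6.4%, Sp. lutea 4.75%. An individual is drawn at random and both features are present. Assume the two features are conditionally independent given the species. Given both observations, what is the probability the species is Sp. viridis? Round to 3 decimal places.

0.865

Prior × likelihood for each hypothesis:
  Sp. alba: 0.41 × 0.02 × 0.01 = 0.000082
  Sp. rubra: 0.04 × 0.027 × 0.073 = 0.00007884
  Sp. viridis: 0.2 × 0.15 × 0.17 = 0.0051
  Sp. nigra: 0.28 × 0.015 × 0.064 = 0.0002688
  Sp. lutea: 0.07 × 0.11 × 0.0475 = 0.00036575
Normalizing constant = 0.00589539.
P(Sp. viridis | evidence) = 0.0051 / 0.00589539 ≈ 0.865.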